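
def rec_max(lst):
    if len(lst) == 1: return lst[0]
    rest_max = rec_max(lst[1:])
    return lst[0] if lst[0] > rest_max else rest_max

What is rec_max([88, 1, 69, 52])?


rec_max([88, 1, 69, 52]): compare 88 with rec_max([1, 69, 52])
rec_max([1, 69, 52]): compare 1 with rec_max([69, 52])
rec_max([69, 52]): compare 69 with rec_max([52])
rec_max([52]) = 52  (base case)
Compare 69 with 52 -> 69
Compare 1 with 69 -> 69
Compare 88 with 69 -> 88

88


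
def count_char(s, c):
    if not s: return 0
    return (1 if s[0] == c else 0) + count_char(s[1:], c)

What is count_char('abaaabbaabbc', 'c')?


s[0]='a' != 'c' -> 0
s[0]='b' != 'c' -> 0
s[0]='a' != 'c' -> 0
s[0]='a' != 'c' -> 0
s[0]='a' != 'c' -> 0
s[0]='b' != 'c' -> 0
s[0]='b' != 'c' -> 0
s[0]='a' != 'c' -> 0
s[0]='a' != 'c' -> 0
s[0]='b' != 'c' -> 0
s[0]='b' != 'c' -> 0
s[0]='c' == 'c' -> 1
Sum: 0 + 0 + 0 + 0 + 0 + 0 + 0 + 0 + 0 + 0 + 0 + 1 = 1

1


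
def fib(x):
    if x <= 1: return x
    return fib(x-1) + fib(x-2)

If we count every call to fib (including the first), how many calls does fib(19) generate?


Let C(n) = total calls for fib(n)
C(0) = 1, C(1) = 1
C(2) = 1 + C(1) + C(0) = 1 + 1 + 1 = 3
C(3) = 1 + C(2) + C(1) = 1 + 3 + 1 = 5
C(4) = 1 + C(3) + C(2) = 1 + 5 + 3 = 9
C(5) = 1 + C(4) + C(3) = 1 + 9 + 5 = 15
C(6) = 1 + C(5) + C(4) = 1 + 15 + 9 = 25
C(7) = 1 + C(6) + C(5) = 1 + 25 + 15 = 41
C(8) = 1 + C(7) + C(6) = 1 + 41 + 25 = 67
C(9) = 1 + C(8) + C(7) = 1 + 67 + 41 = 109
C(10) = 1 + C(9) + C(8) = 1 + 109 + 67 = 177
C(11) = 1 + C(10) + C(9) = 1 + 177 + 109 = 287
C(12) = 1 + C(11) + C(10) = 1 + 287 + 177 = 465
C(13) = 1 + C(12) + C(11) = 1 + 465 + 287 = 753
C(14) = 1 + C(13) + C(12) = 1 + 753 + 465 = 1219
C(15) = 1 + C(14) + C(13) = 1 + 1219 + 753 = 1973
C(16) = 1 + C(15) + C(14) = 1 + 1973 + 1219 = 3193
C(17) = 1 + C(16) + C(15) = 1 + 3193 + 1973 = 5167
C(18) = 1 + C(17) + C(16) = 1 + 5167 + 3193 = 8361
C(19) = 1 + C(18) + C(17) = 1 + 8361 + 5167 = 13529

13529


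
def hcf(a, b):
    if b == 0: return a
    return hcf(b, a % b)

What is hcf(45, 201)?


hcf(45, 201) = hcf(201, 45)
hcf(201, 45) = hcf(45, 21)
hcf(45, 21) = hcf(21, 3)
hcf(21, 3) = hcf(3, 0)
hcf(3, 0) = 3  (base case)

3


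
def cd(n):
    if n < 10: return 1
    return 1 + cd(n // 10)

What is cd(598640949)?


cd(598640949) = 1 + cd(59864094)
cd(59864094) = 1 + cd(5986409)
cd(5986409) = 1 + cd(598640)
cd(598640) = 1 + cd(59864)
cd(59864) = 1 + cd(5986)
cd(5986) = 1 + cd(598)
cd(598) = 1 + cd(59)
cd(59) = 1 + cd(5)
cd(5) = 1  (base case: 5 < 10)
Unwinding: 1 + 1 + 1 + 1 + 1 + 1 + 1 + 1 + 1 = 9

9


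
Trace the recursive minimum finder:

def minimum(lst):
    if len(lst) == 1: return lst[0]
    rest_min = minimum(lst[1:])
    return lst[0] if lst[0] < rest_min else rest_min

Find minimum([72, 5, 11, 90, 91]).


minimum([72, 5, 11, 90, 91]): compare 72 with minimum([5, 11, 90, 91])
minimum([5, 11, 90, 91]): compare 5 with minimum([11, 90, 91])
minimum([11, 90, 91]): compare 11 with minimum([90, 91])
minimum([90, 91]): compare 90 with minimum([91])
minimum([91]) = 91  (base case)
Compare 90 with 91 -> 90
Compare 11 with 90 -> 11
Compare 5 with 11 -> 5
Compare 72 with 5 -> 5

5


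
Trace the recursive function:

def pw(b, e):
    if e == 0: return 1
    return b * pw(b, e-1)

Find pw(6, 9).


pw(6, 9)
= 6 * pw(6, 8)
= 6 * 6 * pw(6, 7)
= 6 * 6 * 6 * pw(6, 6)
= 6 * 6 * 6 * 6 * pw(6, 5)
= 6 * 6 * 6 * 6 * 6 * pw(6, 4)
= 6 * 6 * 6 * 6 * 6 * 6 * pw(6, 3)
= 6 * 6 * 6 * 6 * 6 * 6 * 6 * pw(6, 2)
= 6 * 6 * 6 * 6 * 6 * 6 * 6 * 6 * pw(6, 1)
= 6 * 6 * 6 * 6 * 6 * 6 * 6 * 6 * 6 * pw(6, 0)
= 6 * 6 * 6 * 6 * 6 * 6 * 6 * 6 * 6 * 1
= 10077696

10077696


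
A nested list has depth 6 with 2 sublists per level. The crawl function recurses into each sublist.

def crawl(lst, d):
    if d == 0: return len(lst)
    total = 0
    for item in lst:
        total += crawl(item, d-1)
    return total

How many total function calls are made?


At depth 0 (root): 1 call
At depth 1: each of 1 parents calls crawl on 2 children = 2 calls
At depth 2: each of 2 parents calls crawl on 2 children = 4 calls
At depth 3: each of 4 parents calls crawl on 2 children = 8 calls
At depth 4: each of 8 parents calls crawl on 2 children = 16 calls
At depth 5: each of 16 parents calls crawl on 2 children = 32 calls
At depth 6: each of 32 parents calls crawl on 2 children = 64 calls
Total: 1 + 2 + 4 + 8 + 16 + 32 + 64 = 127

127


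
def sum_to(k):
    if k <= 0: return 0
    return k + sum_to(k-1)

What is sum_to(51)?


sum_to(51)
= 51 + 50 + 49 + 48 + 47 + 46 + 45 + 44 + 43 + 42 + 41 + 40 + 39 + 38 + 37 + 36 + 35 + 34 + 33 + 32 + 31 + 30 + 29 + 28 + 27 + 26 + 25 + 24 + 23 + 22 + 21 + 20 + 19 + 18 + 17 + 16 + 15 + 14 + 13 + 12 + 11 + 10 + 9 + 8 + 7 + 6 + 5 + 4 + 3 + 2 + 1 + sum_to(0)
= 51 + 50 + 49 + 48 + 47 + 46 + 45 + 44 + 43 + 42 + 41 + 40 + 39 + 38 + 37 + 36 + 35 + 34 + 33 + 32 + 31 + 30 + 29 + 28 + 27 + 26 + 25 + 24 + 23 + 22 + 21 + 20 + 19 + 18 + 17 + 16 + 15 + 14 + 13 + 12 + 11 + 10 + 9 + 8 + 7 + 6 + 5 + 4 + 3 + 2 + 1 + 0
= 1326

1326


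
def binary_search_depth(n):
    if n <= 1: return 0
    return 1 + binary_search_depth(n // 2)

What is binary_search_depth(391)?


391 / 2 = 195
195 / 2 = 97
97 / 2 = 48
48 / 2 = 24
24 / 2 = 12
12 / 2 = 6
6 / 2 = 3
3 / 2 = 1
Reached 1 after 8 halvings

8


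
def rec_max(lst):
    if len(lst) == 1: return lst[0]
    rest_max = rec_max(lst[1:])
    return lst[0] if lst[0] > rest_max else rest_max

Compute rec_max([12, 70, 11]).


rec_max([12, 70, 11]): compare 12 with rec_max([70, 11])
rec_max([70, 11]): compare 70 with rec_max([11])
rec_max([11]) = 11  (base case)
Compare 70 with 11 -> 70
Compare 12 with 70 -> 70

70


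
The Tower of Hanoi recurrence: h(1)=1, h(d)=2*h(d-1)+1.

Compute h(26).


h(26) = 2 * h(25) + 1
h(25) = 2 * h(24) + 1
h(24) = 2 * h(23) + 1
h(23) = 2 * h(22) + 1
h(22) = 2 * h(21) + 1
h(21) = 2 * h(20) + 1
h(20) = 2 * h(19) + 1
h(19) = 2 * h(18) + 1
h(18) = 2 * h(17) + 1
h(17) = 2 * h(16) + 1
h(16) = 2 * h(15) + 1
h(15) = 2 * h(14) + 1
h(14) = 2 * h(13) + 1
h(13) = 2 * h(12) + 1
h(12) = 2 * h(11) + 1
h(11) = 2 * h(10) + 1
h(10) = 2 * h(9) + 1
h(9) = 2 * h(8) + 1
h(8) = 2 * h(7) + 1
h(7) = 2 * h(6) + 1
h(6) = 2 * h(5) + 1
h(5) = 2 * h(4) + 1
h(4) = 2 * h(3) + 1
h(3) = 2 * h(2) + 1
h(2) = 2 * h(1) + 1
h(1) = 1  (base case)
h(2) = 2 * 1 + 1 = 3
h(3) = 2 * 3 + 1 = 7
h(4) = 2 * 7 + 1 = 15
h(5) = 2 * 15 + 1 = 31
h(6) = 2 * 31 + 1 = 63
h(7) = 2 * 63 + 1 = 127
h(8) = 2 * 127 + 1 = 255
h(9) = 2 * 255 + 1 = 511
h(10) = 2 * 511 + 1 = 1023
h(11) = 2 * 1023 + 1 = 2047
h(12) = 2 * 2047 + 1 = 4095
h(13) = 2 * 4095 + 1 = 8191
h(14) = 2 * 8191 + 1 = 16383
h(15) = 2 * 16383 + 1 = 32767
h(16) = 2 * 32767 + 1 = 65535
h(17) = 2 * 65535 + 1 = 131071
h(18) = 2 * 131071 + 1 = 262143
h(19) = 2 * 262143 + 1 = 524287
h(20) = 2 * 524287 + 1 = 1048575
h(21) = 2 * 1048575 + 1 = 2097151
h(22) = 2 * 2097151 + 1 = 4194303
h(23) = 2 * 4194303 + 1 = 8388607
h(24) = 2 * 8388607 + 1 = 16777215
h(25) = 2 * 16777215 + 1 = 33554431
h(26) = 2 * 33554431 + 1 = 67108863

67108863


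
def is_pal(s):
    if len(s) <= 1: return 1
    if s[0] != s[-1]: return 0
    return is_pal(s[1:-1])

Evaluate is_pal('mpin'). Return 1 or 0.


is_pal('mpin'): s[0]='m' != s[-1]='n' -> return 0
Result: 0 (not a palindrome)

0


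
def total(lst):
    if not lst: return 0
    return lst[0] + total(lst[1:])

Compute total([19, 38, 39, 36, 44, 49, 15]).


total([19, 38, 39, 36, 44, 49, 15]) = 19 + total([38, 39, 36, 44, 49, 15])
total([38, 39, 36, 44, 49, 15]) = 38 + total([39, 36, 44, 49, 15])
total([39, 36, 44, 49, 15]) = 39 + total([36, 44, 49, 15])
total([36, 44, 49, 15]) = 36 + total([44, 49, 15])
total([44, 49, 15]) = 44 + total([49, 15])
total([49, 15]) = 49 + total([15])
total([15]) = 15 + total([])
total([]) = 0  (base case)
Total: 19 + 38 + 39 + 36 + 44 + 49 + 15 + 0 = 240

240


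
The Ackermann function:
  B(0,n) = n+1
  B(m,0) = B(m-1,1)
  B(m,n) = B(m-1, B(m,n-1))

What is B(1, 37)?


B(1, 37) = B(0, B(1, 36))
  B(1, 36) = B(0, B(1, 35))
    B(1, 35) = B(0, B(1, 34))
      B(1, 34) = B(0, B(1, 33))
        B(1, 33) = B(0, B(1, 32))
          B(1, 32) = B(0, B(1, 31))
          B(1, 31) = B(0, B(1, 30))
          B(1, 30) = B(0, B(1, 29))
          B(1, 29) = B(0, B(1, 28))
          B(1, 28) = B(0, B(1, 27))
          B(1, 27) = B(0, B(1, 26))
          B(1, 26) = B(0, B(1, 25))
          B(1, 25) = B(0, B(1, 24))
          B(1, 24) = B(0, B(1, 23))
          B(1, 23) = B(0, B(1, 22))
          B(1, 22) = B(0, B(1, 21))
          B(1, 21) = B(0, B(1, 20))
          B(1, 20) = B(0, B(1, 19))
          B(1, 19) = B(0, B(1, 18))
          B(1, 18) = B(0, B(1, 17))
          B(1, 17) = B(0, B(1, 16))
          B(1, 16) = B(0, B(1, 15))
          B(1, 15) = B(0, B(1, 14))
          B(1, 14) = B(0, B(1, 13))
          B(1, 13) = B(0, B(1, 12))
... (trace truncated)
Result: B(1, 37) = 39

39


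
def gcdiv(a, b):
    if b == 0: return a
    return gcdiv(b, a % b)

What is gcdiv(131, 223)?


gcdiv(131, 223) = gcdiv(223, 131)
gcdiv(223, 131) = gcdiv(131, 92)
gcdiv(131, 92) = gcdiv(92, 39)
gcdiv(92, 39) = gcdiv(39, 14)
gcdiv(39, 14) = gcdiv(14, 11)
gcdiv(14, 11) = gcdiv(11, 3)
gcdiv(11, 3) = gcdiv(3, 2)
gcdiv(3, 2) = gcdiv(2, 1)
gcdiv(2, 1) = gcdiv(1, 0)
gcdiv(1, 0) = 1  (base case)

1


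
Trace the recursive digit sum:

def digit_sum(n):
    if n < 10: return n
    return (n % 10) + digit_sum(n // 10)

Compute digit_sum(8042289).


digit_sum(8042289) = 9 + digit_sum(804228)
digit_sum(804228) = 8 + digit_sum(80422)
digit_sum(80422) = 2 + digit_sum(8042)
digit_sum(8042) = 2 + digit_sum(804)
digit_sum(804) = 4 + digit_sum(80)
digit_sum(80) = 0 + digit_sum(8)
digit_sum(8) = 8  (base case)
Total: 9 + 8 + 2 + 2 + 4 + 0 + 8 = 33

33


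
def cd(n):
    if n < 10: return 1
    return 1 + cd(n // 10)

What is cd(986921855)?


cd(986921855) = 1 + cd(98692185)
cd(98692185) = 1 + cd(9869218)
cd(9869218) = 1 + cd(986921)
cd(986921) = 1 + cd(98692)
cd(98692) = 1 + cd(9869)
cd(9869) = 1 + cd(986)
cd(986) = 1 + cd(98)
cd(98) = 1 + cd(9)
cd(9) = 1  (base case: 9 < 10)
Unwinding: 1 + 1 + 1 + 1 + 1 + 1 + 1 + 1 + 1 = 9

9


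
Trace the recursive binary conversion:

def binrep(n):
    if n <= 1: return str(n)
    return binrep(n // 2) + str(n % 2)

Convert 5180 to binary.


binrep(5180) = binrep(2590) + '0'
binrep(2590) = binrep(1295) + '0'
binrep(1295) = binrep(647) + '1'
binrep(647) = binrep(323) + '1'
binrep(323) = binrep(161) + '1'
binrep(161) = binrep(80) + '1'
binrep(80) = binrep(40) + '0'
binrep(40) = binrep(20) + '0'
binrep(20) = binrep(10) + '0'
binrep(10) = binrep(5) + '0'
binrep(5) = binrep(2) + '1'
binrep(2) = binrep(1) + '0'
binrep(1) = '1'  (base case)
Concatenating: '1' + '0' + '1' + '0' + '0' + '0' + '0' + '1' + '1' + '1' + '1' + '0' + '0' = '1010000111100'

1010000111100


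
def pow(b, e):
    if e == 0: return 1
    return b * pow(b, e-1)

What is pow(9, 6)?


pow(9, 6)
= 9 * pow(9, 5)
= 9 * 9 * pow(9, 4)
= 9 * 9 * 9 * pow(9, 3)
= 9 * 9 * 9 * 9 * pow(9, 2)
= 9 * 9 * 9 * 9 * 9 * pow(9, 1)
= 9 * 9 * 9 * 9 * 9 * 9 * pow(9, 0)
= 9 * 9 * 9 * 9 * 9 * 9 * 1
= 531441

531441


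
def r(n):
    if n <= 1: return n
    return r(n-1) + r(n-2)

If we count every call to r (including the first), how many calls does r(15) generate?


Let C(n) = total calls for r(n)
C(0) = 1, C(1) = 1
C(2) = 1 + C(1) + C(0) = 1 + 1 + 1 = 3
C(3) = 1 + C(2) + C(1) = 1 + 3 + 1 = 5
C(4) = 1 + C(3) + C(2) = 1 + 5 + 3 = 9
C(5) = 1 + C(4) + C(3) = 1 + 9 + 5 = 15
C(6) = 1 + C(5) + C(4) = 1 + 15 + 9 = 25
C(7) = 1 + C(6) + C(5) = 1 + 25 + 15 = 41
C(8) = 1 + C(7) + C(6) = 1 + 41 + 25 = 67
C(9) = 1 + C(8) + C(7) = 1 + 67 + 41 = 109
C(10) = 1 + C(9) + C(8) = 1 + 109 + 67 = 177
C(11) = 1 + C(10) + C(9) = 1 + 177 + 109 = 287
C(12) = 1 + C(11) + C(10) = 1 + 287 + 177 = 465
C(13) = 1 + C(12) + C(11) = 1 + 465 + 287 = 753
C(14) = 1 + C(13) + C(12) = 1 + 753 + 465 = 1219
C(15) = 1 + C(14) + C(13) = 1 + 1219 + 753 = 1973

1973


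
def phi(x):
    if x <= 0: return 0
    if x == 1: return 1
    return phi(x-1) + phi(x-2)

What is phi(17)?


Computing phi(17) bottom-up:
phi(0) = 0
phi(1) = 1
phi(2) = phi(1) + phi(0) = 1 + 0 = 1
phi(3) = phi(2) + phi(1) = 1 + 1 = 2
phi(4) = phi(3) + phi(2) = 2 + 1 = 3
phi(5) = phi(4) + phi(3) = 3 + 2 = 5
phi(6) = phi(5) + phi(4) = 5 + 3 = 8
phi(7) = phi(6) + phi(5) = 8 + 5 = 13
phi(8) = phi(7) + phi(6) = 13 + 8 = 21
phi(9) = phi(8) + phi(7) = 21 + 13 = 34
phi(10) = phi(9) + phi(8) = 34 + 21 = 55
phi(11) = phi(10) + phi(9) = 55 + 34 = 89
phi(12) = phi(11) + phi(10) = 89 + 55 = 144
phi(13) = phi(12) + phi(11) = 144 + 89 = 233
phi(14) = phi(13) + phi(12) = 233 + 144 = 377
phi(15) = phi(14) + phi(13) = 377 + 233 = 610
phi(16) = phi(15) + phi(14) = 610 + 377 = 987
phi(17) = phi(16) + phi(15) = 987 + 610 = 1597

1597


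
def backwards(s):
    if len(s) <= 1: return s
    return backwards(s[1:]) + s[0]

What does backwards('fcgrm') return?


backwards('fcgrm') = backwards('cgrm') + 'f'
backwards('cgrm') = backwards('grm') + 'c'
backwards('grm') = backwards('rm') + 'g'
backwards('rm') = backwards('m') + 'r'
backwards('m') = 'm'  (base case)
Concatenating: 'm' + 'r' + 'g' + 'c' + 'f' = 'mrgcf'

mrgcf


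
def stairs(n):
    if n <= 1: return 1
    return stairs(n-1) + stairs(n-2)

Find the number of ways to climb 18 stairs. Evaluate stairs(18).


Building up from base cases:
stairs(0) = 1
stairs(1) = 1
stairs(2) = stairs(1) + stairs(0) = 1 + 1 = 2
stairs(3) = stairs(2) + stairs(1) = 2 + 1 = 3
stairs(4) = stairs(3) + stairs(2) = 3 + 2 = 5
stairs(5) = stairs(4) + stairs(3) = 5 + 3 = 8
stairs(6) = stairs(5) + stairs(4) = 8 + 5 = 13
stairs(7) = stairs(6) + stairs(5) = 13 + 8 = 21
stairs(8) = stairs(7) + stairs(6) = 21 + 13 = 34
stairs(9) = stairs(8) + stairs(7) = 34 + 21 = 55
stairs(10) = stairs(9) + stairs(8) = 55 + 34 = 89
stairs(11) = stairs(10) + stairs(9) = 89 + 55 = 144
stairs(12) = stairs(11) + stairs(10) = 144 + 89 = 233
stairs(13) = stairs(12) + stairs(11) = 233 + 144 = 377
stairs(14) = stairs(13) + stairs(12) = 377 + 233 = 610
stairs(15) = stairs(14) + stairs(13) = 610 + 377 = 987
stairs(16) = stairs(15) + stairs(14) = 987 + 610 = 1597
stairs(17) = stairs(16) + stairs(15) = 1597 + 987 = 2584
stairs(18) = stairs(17) + stairs(16) = 2584 + 1597 = 4181

4181


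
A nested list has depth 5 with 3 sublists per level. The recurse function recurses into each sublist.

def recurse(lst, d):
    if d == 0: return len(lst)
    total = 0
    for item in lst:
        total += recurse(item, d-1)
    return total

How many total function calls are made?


At depth 0 (root): 1 call
At depth 1: each of 1 parents calls recurse on 3 children = 3 calls
At depth 2: each of 3 parents calls recurse on 3 children = 9 calls
At depth 3: each of 9 parents calls recurse on 3 children = 27 calls
At depth 4: each of 27 parents calls recurse on 3 children = 81 calls
At depth 5: each of 81 parents calls recurse on 3 children = 243 calls
Total: 1 + 3 + 9 + 27 + 81 + 243 = 364

364


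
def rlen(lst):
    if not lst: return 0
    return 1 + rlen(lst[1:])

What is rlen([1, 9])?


rlen([1, 9]) = 1 + rlen([9])
rlen([9]) = 1 + rlen([])
rlen([]) = 0  (base case)
Unwinding: 1 + 1 + 0 = 2

2


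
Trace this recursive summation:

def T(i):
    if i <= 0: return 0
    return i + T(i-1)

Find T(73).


T(73)
= 73 + 72 + 71 + 70 + 69 + 68 + 67 + 66 + 65 + 64 + 63 + 62 + 61 + 60 + 59 + 58 + 57 + 56 + 55 + 54 + 53 + 52 + 51 + 50 + 49 + 48 + 47 + 46 + 45 + 44 + 43 + 42 + 41 + 40 + 39 + 38 + 37 + 36 + 35 + 34 + 33 + 32 + 31 + 30 + 29 + 28 + 27 + 26 + 25 + 24 + 23 + 22 + 21 + 20 + 19 + 18 + 17 + 16 + 15 + 14 + 13 + 12 + 11 + 10 + 9 + 8 + 7 + 6 + 5 + 4 + 3 + 2 + 1 + T(0)
= 73 + 72 + 71 + 70 + 69 + 68 + 67 + 66 + 65 + 64 + 63 + 62 + 61 + 60 + 59 + 58 + 57 + 56 + 55 + 54 + 53 + 52 + 51 + 50 + 49 + 48 + 47 + 46 + 45 + 44 + 43 + 42 + 41 + 40 + 39 + 38 + 37 + 36 + 35 + 34 + 33 + 32 + 31 + 30 + 29 + 28 + 27 + 26 + 25 + 24 + 23 + 22 + 21 + 20 + 19 + 18 + 17 + 16 + 15 + 14 + 13 + 12 + 11 + 10 + 9 + 8 + 7 + 6 + 5 + 4 + 3 + 2 + 1 + 0
= 2701

2701


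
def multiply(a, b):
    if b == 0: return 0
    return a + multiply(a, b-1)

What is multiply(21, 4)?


multiply(21, 4) = 21 + multiply(21, 3)
multiply(21, 3) = 21 + multiply(21, 2)
multiply(21, 2) = 21 + multiply(21, 1)
multiply(21, 1) = 21 + multiply(21, 0)
multiply(21, 0) = 0  (base case)
Total: 21 + 21 + 21 + 21 + 0 = 84

84


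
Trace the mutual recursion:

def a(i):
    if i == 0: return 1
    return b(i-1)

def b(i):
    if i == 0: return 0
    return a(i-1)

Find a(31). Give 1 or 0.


a(31) = b(30)
b(30) = a(29)
a(29) = b(28)
b(28) = a(27)
a(27) = b(26)
b(26) = a(25)
a(25) = b(24)
b(24) = a(23)
a(23) = b(22)
b(22) = a(21)
a(21) = b(20)
b(20) = a(19)
a(19) = b(18)
b(18) = a(17)
a(17) = b(16)
b(16) = a(15)
a(15) = b(14)
b(14) = a(13)
a(13) = b(12)
b(12) = a(11)
a(11) = b(10)
b(10) = a(9)
a(9) = b(8)
b(8) = a(7)
a(7) = b(6)
b(6) = a(5)
a(5) = b(4)
b(4) = a(3)
a(3) = b(2)
b(2) = a(1)
a(1) = b(0)
b(0) = 0  (base case)
Result: 0

0


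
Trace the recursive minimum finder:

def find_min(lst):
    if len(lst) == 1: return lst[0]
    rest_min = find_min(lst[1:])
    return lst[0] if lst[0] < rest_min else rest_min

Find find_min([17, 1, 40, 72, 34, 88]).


find_min([17, 1, 40, 72, 34, 88]): compare 17 with find_min([1, 40, 72, 34, 88])
find_min([1, 40, 72, 34, 88]): compare 1 with find_min([40, 72, 34, 88])
find_min([40, 72, 34, 88]): compare 40 with find_min([72, 34, 88])
find_min([72, 34, 88]): compare 72 with find_min([34, 88])
find_min([34, 88]): compare 34 with find_min([88])
find_min([88]) = 88  (base case)
Compare 34 with 88 -> 34
Compare 72 with 34 -> 34
Compare 40 with 34 -> 34
Compare 1 with 34 -> 1
Compare 17 with 1 -> 1

1


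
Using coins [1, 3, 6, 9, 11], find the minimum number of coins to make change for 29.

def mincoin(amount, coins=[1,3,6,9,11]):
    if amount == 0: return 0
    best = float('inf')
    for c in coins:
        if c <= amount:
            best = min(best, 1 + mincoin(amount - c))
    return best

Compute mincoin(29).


Building up with DP:
mincoin(0) = 0
mincoin(1) = min(1+mincoin(0)=1+0=1) = 1
mincoin(2) = min(1+mincoin(1)=1+1=2) = 2
mincoin(3) = min(1+mincoin(2)=1+2=3, 1+mincoin(0)=1+0=1) = 1
mincoin(4) = min(1+mincoin(3)=1+1=2, 1+mincoin(1)=1+1=2) = 2
mincoin(5) = min(1+mincoin(4)=1+2=3, 1+mincoin(2)=1+2=3) = 3
mincoin(6) = min(1+mincoin(5)=1+3=4, 1+mincoin(3)=1+1=2, 1+mincoin(0)=1+0=1) = 1
mincoin(7) = min(1+mincoin(6)=1+1=2, 1+mincoin(4)=1+2=3, 1+mincoin(1)=1+1=2) = 2
mincoin(8) = min(1+mincoin(7)=1+2=3, 1+mincoin(5)=1+3=4, 1+mincoin(2)=1+2=3) = 3
mincoin(9) = min(1+mincoin(8)=1+3=4, 1+mincoin(6)=1+1=2, 1+mincoin(3)=1+1=2, 1+mincoin(0)=1+0=1) = 1
mincoin(10) = min(1+mincoin(9)=1+1=2, 1+mincoin(7)=1+2=3, 1+mincoin(4)=1+2=3, 1+mincoin(1)=1+1=2) = 2
mincoin(11) = min(1+mincoin(10)=1+2=3, 1+mincoin(8)=1+3=4, 1+mincoin(5)=1+3=4, 1+mincoin(2)=1+2=3, 1+mincoin(0)=1+0=1) = 1
mincoin(12) = min(1+mincoin(11)=1+1=2, 1+mincoin(9)=1+1=2, 1+mincoin(6)=1+1=2, 1+mincoin(3)=1+1=2, 1+mincoin(1)=1+1=2) = 2
mincoin(13) = min(1+mincoin(12)=1+2=3, 1+mincoin(10)=1+2=3, 1+mincoin(7)=1+2=3, 1+mincoin(4)=1+2=3, 1+mincoin(2)=1+2=3) = 3
mincoin(14) = min(1+mincoin(13)=1+3=4, 1+mincoin(11)=1+1=2, 1+mincoin(8)=1+3=4, 1+mincoin(5)=1+3=4, 1+mincoin(3)=1+1=2) = 2
mincoin(15) = min(1+mincoin(14)=1+2=3, 1+mincoin(12)=1+2=3, 1+mincoin(9)=1+1=2, 1+mincoin(6)=1+1=2, 1+mincoin(4)=1+2=3) = 2
mincoin(16) = min(1+mincoin(15)=1+2=3, 1+mincoin(13)=1+3=4, 1+mincoin(10)=1+2=3, 1+mincoin(7)=1+2=3, 1+mincoin(5)=1+3=4) = 3
mincoin(17) = min(1+mincoin(16)=1+3=4, 1+mincoin(14)=1+2=3, 1+mincoin(11)=1+1=2, 1+mincoin(8)=1+3=4, 1+mincoin(6)=1+1=2) = 2
mincoin(18) = min(1+mincoin(17)=1+2=3, 1+mincoin(15)=1+2=3, 1+mincoin(12)=1+2=3, 1+mincoin(9)=1+1=2, 1+mincoin(7)=1+2=3) = 2
mincoin(19) = min(1+mincoin(18)=1+2=3, 1+mincoin(16)=1+3=4, 1+mincoin(13)=1+3=4, 1+mincoin(10)=1+2=3, 1+mincoin(8)=1+3=4) = 3
mincoin(20) = min(1+mincoin(19)=1+3=4, 1+mincoin(17)=1+2=3, 1+mincoin(14)=1+2=3, 1+mincoin(11)=1+1=2, 1+mincoin(9)=1+1=2) = 2
mincoin(21) = min(1+mincoin(20)=1+2=3, 1+mincoin(18)=1+2=3, 1+mincoin(15)=1+2=3, 1+mincoin(12)=1+2=3, 1+mincoin(10)=1+2=3) = 3
mincoin(22) = min(1+mincoin(21)=1+3=4, 1+mincoin(19)=1+3=4, 1+mincoin(16)=1+3=4, 1+mincoin(13)=1+3=4, 1+mincoin(11)=1+1=2) = 2
mincoin(23) = min(1+mincoin(22)=1+2=3, 1+mincoin(20)=1+2=3, 1+mincoin(17)=1+2=3, 1+mincoin(14)=1+2=3, 1+mincoin(12)=1+2=3) = 3
mincoin(24) = min(1+mincoin(23)=1+3=4, 1+mincoin(21)=1+3=4, 1+mincoin(18)=1+2=3, 1+mincoin(15)=1+2=3, 1+mincoin(13)=1+3=4) = 3
mincoin(25) = min(1+mincoin(24)=1+3=4, 1+mincoin(22)=1+2=3, 1+mincoin(19)=1+3=4, 1+mincoin(16)=1+3=4, 1+mincoin(14)=1+2=3) = 3
mincoin(26) = min(1+mincoin(25)=1+3=4, 1+mincoin(23)=1+3=4, 1+mincoin(20)=1+2=3, 1+mincoin(17)=1+2=3, 1+mincoin(15)=1+2=3) = 3
mincoin(27) = min(1+mincoin(26)=1+3=4, 1+mincoin(24)=1+3=4, 1+mincoin(21)=1+3=4, 1+mincoin(18)=1+2=3, 1+mincoin(16)=1+3=4) = 3
mincoin(28) = min(1+mincoin(27)=1+3=4, 1+mincoin(25)=1+3=4, 1+mincoin(22)=1+2=3, 1+mincoin(19)=1+3=4, 1+mincoin(17)=1+2=3) = 3
mincoin(29) = min(1+mincoin(28)=1+3=4, 1+mincoin(26)=1+3=4, 1+mincoin(23)=1+3=4, 1+mincoin(20)=1+2=3, 1+mincoin(18)=1+2=3) = 3

3


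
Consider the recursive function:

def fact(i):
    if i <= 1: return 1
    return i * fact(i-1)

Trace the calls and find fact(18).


fact(18)
= 18 * fact(17)
= 18 * 17 * fact(16)
= 18 * 17 * 16 * fact(15)
= 18 * 17 * 16 * 15 * fact(14)
= 18 * 17 * 16 * 15 * 14 * fact(13)
= 18 * 17 * 16 * 15 * 14 * 13 * fact(12)
= 18 * 17 * 16 * 15 * 14 * 13 * 12 * fact(11)
= 18 * 17 * 16 * 15 * 14 * 13 * 12 * 11 * fact(10)
= 18 * 17 * 16 * 15 * 14 * 13 * 12 * 11 * 10 * fact(9)
= 18 * 17 * 16 * 15 * 14 * 13 * 12 * 11 * 10 * 9 * fact(8)
= 18 * 17 * 16 * 15 * 14 * 13 * 12 * 11 * 10 * 9 * 8 * fact(7)
= 18 * 17 * 16 * 15 * 14 * 13 * 12 * 11 * 10 * 9 * 8 * 7 * fact(6)
= 18 * 17 * 16 * 15 * 14 * 13 * 12 * 11 * 10 * 9 * 8 * 7 * 6 * fact(5)
= 18 * 17 * 16 * 15 * 14 * 13 * 12 * 11 * 10 * 9 * 8 * 7 * 6 * 5 * fact(4)
= 18 * 17 * 16 * 15 * 14 * 13 * 12 * 11 * 10 * 9 * 8 * 7 * 6 * 5 * 4 * fact(3)
= 18 * 17 * 16 * 15 * 14 * 13 * 12 * 11 * 10 * 9 * 8 * 7 * 6 * 5 * 4 * 3 * fact(2)
= 18 * 17 * 16 * 15 * 14 * 13 * 12 * 11 * 10 * 9 * 8 * 7 * 6 * 5 * 4 * 3 * 2 * fact(1)
= 18 * 17 * 16 * 15 * 14 * 13 * 12 * 11 * 10 * 9 * 8 * 7 * 6 * 5 * 4 * 3 * 2 * 1
= 6402373705728000

6402373705728000


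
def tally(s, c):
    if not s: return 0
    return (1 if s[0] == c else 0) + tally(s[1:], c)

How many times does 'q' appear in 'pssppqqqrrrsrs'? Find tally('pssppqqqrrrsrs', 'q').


s[0]='p' != 'q' -> 0
s[0]='s' != 'q' -> 0
s[0]='s' != 'q' -> 0
s[0]='p' != 'q' -> 0
s[0]='p' != 'q' -> 0
s[0]='q' == 'q' -> 1
s[0]='q' == 'q' -> 1
s[0]='q' == 'q' -> 1
s[0]='r' != 'q' -> 0
s[0]='r' != 'q' -> 0
s[0]='r' != 'q' -> 0
s[0]='s' != 'q' -> 0
s[0]='r' != 'q' -> 0
s[0]='s' != 'q' -> 0
Sum: 0 + 0 + 0 + 0 + 0 + 1 + 1 + 1 + 0 + 0 + 0 + 0 + 0 + 0 = 3

3


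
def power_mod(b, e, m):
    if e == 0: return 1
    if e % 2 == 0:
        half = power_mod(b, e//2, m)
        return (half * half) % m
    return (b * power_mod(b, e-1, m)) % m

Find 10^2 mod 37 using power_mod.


power_mod(10, 2, 37): e is even, compute power_mod(10, 1, 37)
  power_mod(10, 1, 37): e is odd, compute power_mod(10, 0, 37)
    power_mod(10, 0, 37) = 1
  (10 * 1) % 37 = 10
half=10, (10*10) % 37 = 26

26


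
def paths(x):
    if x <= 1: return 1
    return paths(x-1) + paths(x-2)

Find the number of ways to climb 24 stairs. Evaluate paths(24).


Building up from base cases:
paths(0) = 1
paths(1) = 1
paths(2) = paths(1) + paths(0) = 1 + 1 = 2
paths(3) = paths(2) + paths(1) = 2 + 1 = 3
paths(4) = paths(3) + paths(2) = 3 + 2 = 5
paths(5) = paths(4) + paths(3) = 5 + 3 = 8
paths(6) = paths(5) + paths(4) = 8 + 5 = 13
paths(7) = paths(6) + paths(5) = 13 + 8 = 21
paths(8) = paths(7) + paths(6) = 21 + 13 = 34
paths(9) = paths(8) + paths(7) = 34 + 21 = 55
paths(10) = paths(9) + paths(8) = 55 + 34 = 89
paths(11) = paths(10) + paths(9) = 89 + 55 = 144
paths(12) = paths(11) + paths(10) = 144 + 89 = 233
paths(13) = paths(12) + paths(11) = 233 + 144 = 377
paths(14) = paths(13) + paths(12) = 377 + 233 = 610
paths(15) = paths(14) + paths(13) = 610 + 377 = 987
paths(16) = paths(15) + paths(14) = 987 + 610 = 1597
paths(17) = paths(16) + paths(15) = 1597 + 987 = 2584
paths(18) = paths(17) + paths(16) = 2584 + 1597 = 4181
paths(19) = paths(18) + paths(17) = 4181 + 2584 = 6765
paths(20) = paths(19) + paths(18) = 6765 + 4181 = 10946
paths(21) = paths(20) + paths(19) = 10946 + 6765 = 17711
paths(22) = paths(21) + paths(20) = 17711 + 10946 = 28657
paths(23) = paths(22) + paths(21) = 28657 + 17711 = 46368
paths(24) = paths(23) + paths(22) = 46368 + 28657 = 75025

75025


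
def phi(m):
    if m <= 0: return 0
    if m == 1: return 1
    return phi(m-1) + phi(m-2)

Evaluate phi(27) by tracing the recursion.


Computing phi(27) bottom-up:
phi(0) = 0
phi(1) = 1
phi(2) = phi(1) + phi(0) = 1 + 0 = 1
phi(3) = phi(2) + phi(1) = 1 + 1 = 2
phi(4) = phi(3) + phi(2) = 2 + 1 = 3
phi(5) = phi(4) + phi(3) = 3 + 2 = 5
phi(6) = phi(5) + phi(4) = 5 + 3 = 8
phi(7) = phi(6) + phi(5) = 8 + 5 = 13
phi(8) = phi(7) + phi(6) = 13 + 8 = 21
phi(9) = phi(8) + phi(7) = 21 + 13 = 34
phi(10) = phi(9) + phi(8) = 34 + 21 = 55
phi(11) = phi(10) + phi(9) = 55 + 34 = 89
phi(12) = phi(11) + phi(10) = 89 + 55 = 144
phi(13) = phi(12) + phi(11) = 144 + 89 = 233
phi(14) = phi(13) + phi(12) = 233 + 144 = 377
phi(15) = phi(14) + phi(13) = 377 + 233 = 610
phi(16) = phi(15) + phi(14) = 610 + 377 = 987
phi(17) = phi(16) + phi(15) = 987 + 610 = 1597
phi(18) = phi(17) + phi(16) = 1597 + 987 = 2584
phi(19) = phi(18) + phi(17) = 2584 + 1597 = 4181
phi(20) = phi(19) + phi(18) = 4181 + 2584 = 6765
phi(21) = phi(20) + phi(19) = 6765 + 4181 = 10946
phi(22) = phi(21) + phi(20) = 10946 + 6765 = 17711
phi(23) = phi(22) + phi(21) = 17711 + 10946 = 28657
phi(24) = phi(23) + phi(22) = 28657 + 17711 = 46368
phi(25) = phi(24) + phi(23) = 46368 + 28657 = 75025
phi(26) = phi(25) + phi(24) = 75025 + 46368 = 121393
phi(27) = phi(26) + phi(25) = 121393 + 75025 = 196418

196418


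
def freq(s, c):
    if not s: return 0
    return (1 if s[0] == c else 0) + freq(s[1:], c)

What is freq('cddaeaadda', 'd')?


s[0]='c' != 'd' -> 0
s[0]='d' == 'd' -> 1
s[0]='d' == 'd' -> 1
s[0]='a' != 'd' -> 0
s[0]='e' != 'd' -> 0
s[0]='a' != 'd' -> 0
s[0]='a' != 'd' -> 0
s[0]='d' == 'd' -> 1
s[0]='d' == 'd' -> 1
s[0]='a' != 'd' -> 0
Sum: 0 + 1 + 1 + 0 + 0 + 0 + 0 + 1 + 1 + 0 = 4

4


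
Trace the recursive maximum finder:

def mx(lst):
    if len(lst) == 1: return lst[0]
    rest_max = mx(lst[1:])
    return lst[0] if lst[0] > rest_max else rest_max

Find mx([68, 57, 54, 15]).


mx([68, 57, 54, 15]): compare 68 with mx([57, 54, 15])
mx([57, 54, 15]): compare 57 with mx([54, 15])
mx([54, 15]): compare 54 with mx([15])
mx([15]) = 15  (base case)
Compare 54 with 15 -> 54
Compare 57 with 54 -> 57
Compare 68 with 57 -> 68

68


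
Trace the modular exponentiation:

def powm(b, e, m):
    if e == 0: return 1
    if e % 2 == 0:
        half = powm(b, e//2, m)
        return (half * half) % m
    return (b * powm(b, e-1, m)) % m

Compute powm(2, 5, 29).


powm(2, 5, 29): e is odd, compute powm(2, 4, 29)
  powm(2, 4, 29): e is even, compute powm(2, 2, 29)
    powm(2, 2, 29): e is even, compute powm(2, 1, 29)
      powm(2, 1, 29): e is odd, compute powm(2, 0, 29)
        powm(2, 0, 29) = 1
      (2 * 1) % 29 = 2
    half=2, (2*2) % 29 = 4
  half=4, (4*4) % 29 = 16
(2 * 16) % 29 = 3

3


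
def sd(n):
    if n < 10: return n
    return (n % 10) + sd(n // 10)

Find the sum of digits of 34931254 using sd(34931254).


sd(34931254) = 4 + sd(3493125)
sd(3493125) = 5 + sd(349312)
sd(349312) = 2 + sd(34931)
sd(34931) = 1 + sd(3493)
sd(3493) = 3 + sd(349)
sd(349) = 9 + sd(34)
sd(34) = 4 + sd(3)
sd(3) = 3  (base case)
Total: 4 + 5 + 2 + 1 + 3 + 9 + 4 + 3 = 31

31


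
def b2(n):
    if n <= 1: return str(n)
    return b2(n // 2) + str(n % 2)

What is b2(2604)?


b2(2604) = b2(1302) + '0'
b2(1302) = b2(651) + '0'
b2(651) = b2(325) + '1'
b2(325) = b2(162) + '1'
b2(162) = b2(81) + '0'
b2(81) = b2(40) + '1'
b2(40) = b2(20) + '0'
b2(20) = b2(10) + '0'
b2(10) = b2(5) + '0'
b2(5) = b2(2) + '1'
b2(2) = b2(1) + '0'
b2(1) = '1'  (base case)
Concatenating: '1' + '0' + '1' + '0' + '0' + '0' + '1' + '0' + '1' + '1' + '0' + '0' = '101000101100'

101000101100


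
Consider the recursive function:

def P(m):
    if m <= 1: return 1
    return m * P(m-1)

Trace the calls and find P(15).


P(15)
= 15 * P(14)
= 15 * 14 * P(13)
= 15 * 14 * 13 * P(12)
= 15 * 14 * 13 * 12 * P(11)
= 15 * 14 * 13 * 12 * 11 * P(10)
= 15 * 14 * 13 * 12 * 11 * 10 * P(9)
= 15 * 14 * 13 * 12 * 11 * 10 * 9 * P(8)
= 15 * 14 * 13 * 12 * 11 * 10 * 9 * 8 * P(7)
= 15 * 14 * 13 * 12 * 11 * 10 * 9 * 8 * 7 * P(6)
= 15 * 14 * 13 * 12 * 11 * 10 * 9 * 8 * 7 * 6 * P(5)
= 15 * 14 * 13 * 12 * 11 * 10 * 9 * 8 * 7 * 6 * 5 * P(4)
= 15 * 14 * 13 * 12 * 11 * 10 * 9 * 8 * 7 * 6 * 5 * 4 * P(3)
= 15 * 14 * 13 * 12 * 11 * 10 * 9 * 8 * 7 * 6 * 5 * 4 * 3 * P(2)
= 15 * 14 * 13 * 12 * 11 * 10 * 9 * 8 * 7 * 6 * 5 * 4 * 3 * 2 * P(1)
= 15 * 14 * 13 * 12 * 11 * 10 * 9 * 8 * 7 * 6 * 5 * 4 * 3 * 2 * 1
= 1307674368000

1307674368000


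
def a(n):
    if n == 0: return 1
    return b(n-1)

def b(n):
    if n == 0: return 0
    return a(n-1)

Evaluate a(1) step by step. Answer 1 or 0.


a(1) = b(0)
b(0) = 0  (base case)
Result: 0

0


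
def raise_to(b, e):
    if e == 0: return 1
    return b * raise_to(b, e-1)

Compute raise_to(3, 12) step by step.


raise_to(3, 12)
= 3 * raise_to(3, 11)
= 3 * 3 * raise_to(3, 10)
= 3 * 3 * 3 * raise_to(3, 9)
= 3 * 3 * 3 * 3 * raise_to(3, 8)
= 3 * 3 * 3 * 3 * 3 * raise_to(3, 7)
= 3 * 3 * 3 * 3 * 3 * 3 * raise_to(3, 6)
= 3 * 3 * 3 * 3 * 3 * 3 * 3 * raise_to(3, 5)
= 3 * 3 * 3 * 3 * 3 * 3 * 3 * 3 * raise_to(3, 4)
= 3 * 3 * 3 * 3 * 3 * 3 * 3 * 3 * 3 * raise_to(3, 3)
= 3 * 3 * 3 * 3 * 3 * 3 * 3 * 3 * 3 * 3 * raise_to(3, 2)
= 3 * 3 * 3 * 3 * 3 * 3 * 3 * 3 * 3 * 3 * 3 * raise_to(3, 1)
= 3 * 3 * 3 * 3 * 3 * 3 * 3 * 3 * 3 * 3 * 3 * 3 * raise_to(3, 0)
= 3 * 3 * 3 * 3 * 3 * 3 * 3 * 3 * 3 * 3 * 3 * 3 * 1
= 531441

531441


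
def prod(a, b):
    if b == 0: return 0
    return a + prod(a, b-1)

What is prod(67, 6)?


prod(67, 6) = 67 + prod(67, 5)
prod(67, 5) = 67 + prod(67, 4)
prod(67, 4) = 67 + prod(67, 3)
prod(67, 3) = 67 + prod(67, 2)
prod(67, 2) = 67 + prod(67, 1)
prod(67, 1) = 67 + prod(67, 0)
prod(67, 0) = 0  (base case)
Total: 67 + 67 + 67 + 67 + 67 + 67 + 0 = 402

402


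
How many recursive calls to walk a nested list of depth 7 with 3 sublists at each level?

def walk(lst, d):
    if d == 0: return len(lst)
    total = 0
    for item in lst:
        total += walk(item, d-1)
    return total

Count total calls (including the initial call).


At depth 0 (root): 1 call
At depth 1: each of 1 parents calls walk on 3 children = 3 calls
At depth 2: each of 3 parents calls walk on 3 children = 9 calls
At depth 3: each of 9 parents calls walk on 3 children = 27 calls
At depth 4: each of 27 parents calls walk on 3 children = 81 calls
At depth 5: each of 81 parents calls walk on 3 children = 243 calls
At depth 6: each of 243 parents calls walk on 3 children = 729 calls
At depth 7: each of 729 parents calls walk on 3 children = 2187 calls
Total: 1 + 3 + 9 + 27 + 81 + 243 + 729 + 2187 = 3280

3280


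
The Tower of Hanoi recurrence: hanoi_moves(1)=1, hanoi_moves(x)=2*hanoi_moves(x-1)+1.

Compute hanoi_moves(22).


hanoi_moves(22) = 2 * hanoi_moves(21) + 1
hanoi_moves(21) = 2 * hanoi_moves(20) + 1
hanoi_moves(20) = 2 * hanoi_moves(19) + 1
hanoi_moves(19) = 2 * hanoi_moves(18) + 1
hanoi_moves(18) = 2 * hanoi_moves(17) + 1
hanoi_moves(17) = 2 * hanoi_moves(16) + 1
hanoi_moves(16) = 2 * hanoi_moves(15) + 1
hanoi_moves(15) = 2 * hanoi_moves(14) + 1
hanoi_moves(14) = 2 * hanoi_moves(13) + 1
hanoi_moves(13) = 2 * hanoi_moves(12) + 1
hanoi_moves(12) = 2 * hanoi_moves(11) + 1
hanoi_moves(11) = 2 * hanoi_moves(10) + 1
hanoi_moves(10) = 2 * hanoi_moves(9) + 1
hanoi_moves(9) = 2 * hanoi_moves(8) + 1
hanoi_moves(8) = 2 * hanoi_moves(7) + 1
hanoi_moves(7) = 2 * hanoi_moves(6) + 1
hanoi_moves(6) = 2 * hanoi_moves(5) + 1
hanoi_moves(5) = 2 * hanoi_moves(4) + 1
hanoi_moves(4) = 2 * hanoi_moves(3) + 1
hanoi_moves(3) = 2 * hanoi_moves(2) + 1
hanoi_moves(2) = 2 * hanoi_moves(1) + 1
hanoi_moves(1) = 1  (base case)
hanoi_moves(2) = 2 * 1 + 1 = 3
hanoi_moves(3) = 2 * 3 + 1 = 7
hanoi_moves(4) = 2 * 7 + 1 = 15
hanoi_moves(5) = 2 * 15 + 1 = 31
hanoi_moves(6) = 2 * 31 + 1 = 63
hanoi_moves(7) = 2 * 63 + 1 = 127
hanoi_moves(8) = 2 * 127 + 1 = 255
hanoi_moves(9) = 2 * 255 + 1 = 511
hanoi_moves(10) = 2 * 511 + 1 = 1023
hanoi_moves(11) = 2 * 1023 + 1 = 2047
hanoi_moves(12) = 2 * 2047 + 1 = 4095
hanoi_moves(13) = 2 * 4095 + 1 = 8191
hanoi_moves(14) = 2 * 8191 + 1 = 16383
hanoi_moves(15) = 2 * 16383 + 1 = 32767
hanoi_moves(16) = 2 * 32767 + 1 = 65535
hanoi_moves(17) = 2 * 65535 + 1 = 131071
hanoi_moves(18) = 2 * 131071 + 1 = 262143
hanoi_moves(19) = 2 * 262143 + 1 = 524287
hanoi_moves(20) = 2 * 524287 + 1 = 1048575
hanoi_moves(21) = 2 * 1048575 + 1 = 2097151
hanoi_moves(22) = 2 * 2097151 + 1 = 4194303

4194303


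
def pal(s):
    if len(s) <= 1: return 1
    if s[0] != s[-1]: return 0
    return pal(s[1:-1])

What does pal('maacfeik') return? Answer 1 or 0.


pal('maacfeik'): s[0]='m' != s[-1]='k' -> return 0
Result: 0 (not a palindrome)

0


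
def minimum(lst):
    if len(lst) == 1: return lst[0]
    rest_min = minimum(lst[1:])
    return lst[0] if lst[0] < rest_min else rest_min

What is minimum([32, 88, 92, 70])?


minimum([32, 88, 92, 70]): compare 32 with minimum([88, 92, 70])
minimum([88, 92, 70]): compare 88 with minimum([92, 70])
minimum([92, 70]): compare 92 with minimum([70])
minimum([70]) = 70  (base case)
Compare 92 with 70 -> 70
Compare 88 with 70 -> 70
Compare 32 with 70 -> 32

32


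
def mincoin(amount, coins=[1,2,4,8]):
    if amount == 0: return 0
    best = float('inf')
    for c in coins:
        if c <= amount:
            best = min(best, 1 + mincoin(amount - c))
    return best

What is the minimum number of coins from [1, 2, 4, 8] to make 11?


Building up with DP:
mincoin(0) = 0
mincoin(1) = min(1+mincoin(0)=1+0=1) = 1
mincoin(2) = min(1+mincoin(1)=1+1=2, 1+mincoin(0)=1+0=1) = 1
mincoin(3) = min(1+mincoin(2)=1+1=2, 1+mincoin(1)=1+1=2) = 2
mincoin(4) = min(1+mincoin(3)=1+2=3, 1+mincoin(2)=1+1=2, 1+mincoin(0)=1+0=1) = 1
mincoin(5) = min(1+mincoin(4)=1+1=2, 1+mincoin(3)=1+2=3, 1+mincoin(1)=1+1=2) = 2
mincoin(6) = min(1+mincoin(5)=1+2=3, 1+mincoin(4)=1+1=2, 1+mincoin(2)=1+1=2) = 2
mincoin(7) = min(1+mincoin(6)=1+2=3, 1+mincoin(5)=1+2=3, 1+mincoin(3)=1+2=3) = 3
mincoin(8) = min(1+mincoin(7)=1+3=4, 1+mincoin(6)=1+2=3, 1+mincoin(4)=1+1=2, 1+mincoin(0)=1+0=1) = 1
mincoin(9) = min(1+mincoin(8)=1+1=2, 1+mincoin(7)=1+3=4, 1+mincoin(5)=1+2=3, 1+mincoin(1)=1+1=2) = 2
mincoin(10) = min(1+mincoin(9)=1+2=3, 1+mincoin(8)=1+1=2, 1+mincoin(6)=1+2=3, 1+mincoin(2)=1+1=2) = 2
mincoin(11) = min(1+mincoin(10)=1+2=3, 1+mincoin(9)=1+2=3, 1+mincoin(7)=1+3=4, 1+mincoin(3)=1+2=3) = 3

3


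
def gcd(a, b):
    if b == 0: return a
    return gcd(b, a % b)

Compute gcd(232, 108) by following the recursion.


gcd(232, 108) = gcd(108, 16)
gcd(108, 16) = gcd(16, 12)
gcd(16, 12) = gcd(12, 4)
gcd(12, 4) = gcd(4, 0)
gcd(4, 0) = 4  (base case)

4


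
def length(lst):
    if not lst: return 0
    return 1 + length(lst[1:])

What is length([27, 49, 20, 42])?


length([27, 49, 20, 42]) = 1 + length([49, 20, 42])
length([49, 20, 42]) = 1 + length([20, 42])
length([20, 42]) = 1 + length([42])
length([42]) = 1 + length([])
length([]) = 0  (base case)
Unwinding: 1 + 1 + 1 + 1 + 0 = 4

4


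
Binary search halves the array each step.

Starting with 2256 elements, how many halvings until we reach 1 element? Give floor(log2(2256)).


2256 / 2 = 1128
1128 / 2 = 564
564 / 2 = 282
282 / 2 = 141
141 / 2 = 70
70 / 2 = 35
35 / 2 = 17
17 / 2 = 8
8 / 2 = 4
4 / 2 = 2
2 / 2 = 1
Reached 1 after 11 halvings

11


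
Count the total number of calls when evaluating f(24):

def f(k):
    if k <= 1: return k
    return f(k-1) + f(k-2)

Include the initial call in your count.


Let C(n) = total calls for f(n)
C(0) = 1, C(1) = 1
C(2) = 1 + C(1) + C(0) = 1 + 1 + 1 = 3
C(3) = 1 + C(2) + C(1) = 1 + 3 + 1 = 5
C(4) = 1 + C(3) + C(2) = 1 + 5 + 3 = 9
C(5) = 1 + C(4) + C(3) = 1 + 9 + 5 = 15
C(6) = 1 + C(5) + C(4) = 1 + 15 + 9 = 25
C(7) = 1 + C(6) + C(5) = 1 + 25 + 15 = 41
C(8) = 1 + C(7) + C(6) = 1 + 41 + 25 = 67
C(9) = 1 + C(8) + C(7) = 1 + 67 + 41 = 109
C(10) = 1 + C(9) + C(8) = 1 + 109 + 67 = 177
C(11) = 1 + C(10) + C(9) = 1 + 177 + 109 = 287
C(12) = 1 + C(11) + C(10) = 1 + 287 + 177 = 465
C(13) = 1 + C(12) + C(11) = 1 + 465 + 287 = 753
C(14) = 1 + C(13) + C(12) = 1 + 753 + 465 = 1219
C(15) = 1 + C(14) + C(13) = 1 + 1219 + 753 = 1973
C(16) = 1 + C(15) + C(14) = 1 + 1973 + 1219 = 3193
C(17) = 1 + C(16) + C(15) = 1 + 3193 + 1973 = 5167
C(18) = 1 + C(17) + C(16) = 1 + 5167 + 3193 = 8361
C(19) = 1 + C(18) + C(17) = 1 + 8361 + 5167 = 13529
C(20) = 1 + C(19) + C(18) = 1 + 13529 + 8361 = 21891
C(21) = 1 + C(20) + C(19) = 1 + 21891 + 13529 = 35421
C(22) = 1 + C(21) + C(20) = 1 + 35421 + 21891 = 57313
C(23) = 1 + C(22) + C(21) = 1 + 57313 + 35421 = 92735
C(24) = 1 + C(23) + C(22) = 1 + 92735 + 57313 = 150049

150049


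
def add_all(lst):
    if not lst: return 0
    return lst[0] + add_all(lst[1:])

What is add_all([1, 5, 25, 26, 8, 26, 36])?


add_all([1, 5, 25, 26, 8, 26, 36]) = 1 + add_all([5, 25, 26, 8, 26, 36])
add_all([5, 25, 26, 8, 26, 36]) = 5 + add_all([25, 26, 8, 26, 36])
add_all([25, 26, 8, 26, 36]) = 25 + add_all([26, 8, 26, 36])
add_all([26, 8, 26, 36]) = 26 + add_all([8, 26, 36])
add_all([8, 26, 36]) = 8 + add_all([26, 36])
add_all([26, 36]) = 26 + add_all([36])
add_all([36]) = 36 + add_all([])
add_all([]) = 0  (base case)
Total: 1 + 5 + 25 + 26 + 8 + 26 + 36 + 0 = 127

127


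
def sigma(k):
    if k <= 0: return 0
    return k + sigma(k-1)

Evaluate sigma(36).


sigma(36)
= 36 + 35 + 34 + 33 + 32 + 31 + 30 + 29 + 28 + 27 + 26 + 25 + 24 + 23 + 22 + 21 + 20 + 19 + 18 + 17 + 16 + 15 + 14 + 13 + 12 + 11 + 10 + 9 + 8 + 7 + 6 + 5 + 4 + 3 + 2 + 1 + sigma(0)
= 36 + 35 + 34 + 33 + 32 + 31 + 30 + 29 + 28 + 27 + 26 + 25 + 24 + 23 + 22 + 21 + 20 + 19 + 18 + 17 + 16 + 15 + 14 + 13 + 12 + 11 + 10 + 9 + 8 + 7 + 6 + 5 + 4 + 3 + 2 + 1 + 0
= 666

666


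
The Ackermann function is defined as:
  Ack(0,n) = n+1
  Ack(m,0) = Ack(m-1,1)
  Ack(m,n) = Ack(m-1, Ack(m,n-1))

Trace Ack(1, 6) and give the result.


Ack(1, 6) = Ack(0, Ack(1, 5))
  Ack(1, 5) = Ack(0, Ack(1, 4))
    Ack(1, 4) = Ack(0, Ack(1, 3))
      Ack(1, 3) = Ack(0, Ack(1, 2))
        Ack(1, 2) = Ack(0, Ack(1, 1))
          Ack(1, 1) = Ack(0, Ack(1, 0))
          Ack(1, 0) = Ack(0, 1)
          Ack(0, 1) = 2
            = Ack(0, 2)
          Ack(0, 2) = 3
          = Ack(0, 3)
          Ack(0, 3) = 4
        = Ack(0, 4)
        Ack(0, 4) = 5
      = Ack(0, 5)
      Ack(0, 5) = 6
    = Ack(0, 6)
    Ack(0, 6) = 7
  = Ack(0, 7)
  Ack(0, 7) = 8
Result: Ack(1, 6) = 8

8


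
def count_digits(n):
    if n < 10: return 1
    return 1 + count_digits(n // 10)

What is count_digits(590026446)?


count_digits(590026446) = 1 + count_digits(59002644)
count_digits(59002644) = 1 + count_digits(5900264)
count_digits(5900264) = 1 + count_digits(590026)
count_digits(590026) = 1 + count_digits(59002)
count_digits(59002) = 1 + count_digits(5900)
count_digits(5900) = 1 + count_digits(590)
count_digits(590) = 1 + count_digits(59)
count_digits(59) = 1 + count_digits(5)
count_digits(5) = 1  (base case: 5 < 10)
Unwinding: 1 + 1 + 1 + 1 + 1 + 1 + 1 + 1 + 1 = 9

9


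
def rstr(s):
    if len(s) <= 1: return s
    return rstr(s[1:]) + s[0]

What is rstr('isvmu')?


rstr('isvmu') = rstr('svmu') + 'i'
rstr('svmu') = rstr('vmu') + 's'
rstr('vmu') = rstr('mu') + 'v'
rstr('mu') = rstr('u') + 'm'
rstr('u') = 'u'  (base case)
Concatenating: 'u' + 'm' + 'v' + 's' + 'i' = 'umvsi'

umvsi


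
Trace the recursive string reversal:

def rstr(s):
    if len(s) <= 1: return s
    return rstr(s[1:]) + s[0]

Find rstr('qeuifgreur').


rstr('qeuifgreur') = rstr('euifgreur') + 'q'
rstr('euifgreur') = rstr('uifgreur') + 'e'
rstr('uifgreur') = rstr('ifgreur') + 'u'
rstr('ifgreur') = rstr('fgreur') + 'i'
rstr('fgreur') = rstr('greur') + 'f'
rstr('greur') = rstr('reur') + 'g'
rstr('reur') = rstr('eur') + 'r'
rstr('eur') = rstr('ur') + 'e'
rstr('ur') = rstr('r') + 'u'
rstr('r') = 'r'  (base case)
Concatenating: 'r' + 'u' + 'e' + 'r' + 'g' + 'f' + 'i' + 'u' + 'e' + 'q' = 'ruergfiueq'

ruergfiueq
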